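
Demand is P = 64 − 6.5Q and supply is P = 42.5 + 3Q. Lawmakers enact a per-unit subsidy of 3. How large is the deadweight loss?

0.47

Competitive equilibrium: 64 − 6.5Q = 42.5 + 3Q → Q* = 2.2632, P* = 49.2895.
The subsidy lowers effective supply by 3: P = 39.5 + 3Q.
New quantity: 64 − 6.5Q = 39.5 + 3Q → Q' = 2.5789.
Overproduction ΔQ = 2.5789 − 2.2632 = 0.3157; wedge = subsidy = 3.
The triangle = ½ × 0.3157 × 3 = 0.47.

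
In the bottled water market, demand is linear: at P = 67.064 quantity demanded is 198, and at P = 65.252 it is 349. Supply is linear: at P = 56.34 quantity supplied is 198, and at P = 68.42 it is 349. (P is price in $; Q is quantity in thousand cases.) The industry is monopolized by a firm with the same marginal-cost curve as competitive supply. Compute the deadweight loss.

$60.60 thousand

Demand slope = (65.252 − 67.064)/(349 − 198) = −0.012, so P = 69.44 − 0.012Q.
Supply slope = (68.42 − 56.34)/(349 − 198) = 0.08, so P = 40.5 + 0.08Q.
Competitive equilibrium: 69.44 − 0.012Q = 40.5 + 0.08Q → Q* = 314.5652, P* = 65.6652.
Marginal revenue: MR = 69.44 − 0.024Q. Set MR = MC: 69.44 − 0.024Q = 40.5 + 0.08Q → Q_m = 278.2692.
Price P_m = 69.44 − 0.012·278.2692 = 66.1008; MC(Q_m) = 40.5 + 0.08·278.2692 = 62.7615.
Competitive Q* = 314.5652, so ΔQ = 36.296; wedge = 66.1008 − 62.7615 = 3.3393.
Deadweight loss = ½ × 36.296 × 3.3393 = $60.60 thousand.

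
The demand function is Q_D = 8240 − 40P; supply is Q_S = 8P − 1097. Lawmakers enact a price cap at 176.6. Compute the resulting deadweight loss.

1541.55

In inverse form: demand P = 206 − 0.025Q, supply P = 137.125 + 0.125Q.
Competitive equilibrium: 206 − 0.025Q = 137.125 + 0.125Q → Q* = 459.1667, P* = 194.5208.
At the ceiling P = 176.6, quantity supplied = (176.6 − 137.125)/0.125 = 315.8.
Willingness to pay at Q' = 315.8: 206 − 0.025·315.8 = 198.105.
ΔQ = 459.1667 − 315.8 = 143.3667; wedge = 198.105 − 176.6 = 21.505.
The triangle = ½ × 143.3667 × 21.505 = 1541.55.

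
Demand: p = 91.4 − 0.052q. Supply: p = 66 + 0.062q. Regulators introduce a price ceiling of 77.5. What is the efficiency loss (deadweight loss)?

79.40

Competitive equilibrium: 91.4 − 0.052q = 66 + 0.062q → q* = 222.807, p* = 79.814.
At the ceiling p = 77.5, quantity supplied = (77.5 − 66)/0.062 = 185.4839.
Willingness to pay at q' = 185.4839: 91.4 − 0.052·185.4839 = 81.7548.
Δq = 222.807 − 185.4839 = 37.3231; wedge = 81.7548 − 77.5 = 4.2548.
Deadweight loss = ½ × 37.3231 × 4.2548 = 79.40.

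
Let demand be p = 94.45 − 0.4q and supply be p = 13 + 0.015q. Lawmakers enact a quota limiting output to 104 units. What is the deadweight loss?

1766.41

Competitive equilibrium: 94.45 − 0.4q = 13 + 0.015q → q* = 196.26506, p* = 15.94398.
At q = 104: demand price = 94.45 − 0.4·104 = 52.85; supply price = 13 + 0.015·104 = 14.56.
Δq = 196.26506 − 104 = 92.26506; wedge = 52.85 − 14.56 = 38.29.
DWL = ½ × 92.26506 × 38.29 = 1766.41.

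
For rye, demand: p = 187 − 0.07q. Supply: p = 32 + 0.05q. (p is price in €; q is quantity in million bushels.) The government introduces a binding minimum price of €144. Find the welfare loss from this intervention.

€27530.70 million

Competitive equilibrium: 187 − 0.07q = 32 + 0.05q → q* = 1291.66667, p* = 96.58333.
At the floor p = 144, quantity demanded = (187 − 144)/0.07 = 614.28571.
Sellers' marginal cost at q' = 614.28571: 32 + 0.05·614.28571 = 62.71429.
Δq = 1291.66667 − 614.28571 = 677.38096; wedge = 144 − 62.71429 = 81.28571.
Deadweight loss = ½ × 677.38096 × 81.28571 = €27530.70 million.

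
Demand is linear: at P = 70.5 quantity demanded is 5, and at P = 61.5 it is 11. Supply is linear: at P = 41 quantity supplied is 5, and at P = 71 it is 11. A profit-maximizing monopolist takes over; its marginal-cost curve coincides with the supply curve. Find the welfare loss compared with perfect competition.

10.40

Demand slope = (61.5 − 70.5)/(11 − 5) = −1.5, so P = 78 − 1.5Q.
Supply slope = (71 − 41)/(11 − 5) = 5, so P = 16 + 5Q.
Competitive equilibrium: 78 − 1.5Q = 16 + 5Q → Q* = 9.5385, P* = 63.6923.
Marginal revenue: MR = 78 − 3Q. Set MR = MC: 78 − 3Q = 16 + 5Q → Q_m = 7.75.
Price P_m = 78 − 1.5·7.75 = 66.375; MC(Q_m) = 16 + 5·7.75 = 54.75.
Competitive Q* = 9.5385, so ΔQ = 1.7885; wedge = 66.375 − 54.75 = 11.625.
Welfare loss = ½ × 1.7885 × 11.625 = 10.40.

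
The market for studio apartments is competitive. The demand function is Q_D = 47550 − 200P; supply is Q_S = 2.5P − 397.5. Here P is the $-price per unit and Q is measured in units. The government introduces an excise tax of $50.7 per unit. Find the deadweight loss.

$3173.44

In inverse form: demand P = 237.75 − 0.005Q, supply P = 159 + 0.4Q.
Competitive equilibrium: 237.75 − 0.005Q = 159 + 0.4Q → Q* = 194.4444, P* = 236.7778.
With the tax, the buyer price exceeds the seller price by 50.7: (237.75 − 0.005Q) − (159 + 0.4Q) = 50.7 → Q' = 69.2593.
ΔQ = 194.4444 − 69.2593 = 125.1851; the wedge equals the tax, 50.7.
The triangle = ½ × 125.1851 × 50.7 = $3173.44.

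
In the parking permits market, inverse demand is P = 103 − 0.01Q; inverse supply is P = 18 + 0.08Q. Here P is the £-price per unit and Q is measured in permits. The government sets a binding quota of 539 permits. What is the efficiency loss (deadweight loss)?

£7397.33

Competitive equilibrium: 103 − 0.01Q = 18 + 0.08Q → Q* = 944.4444, P* = 93.5556.
At Q = 539: demand price = 103 − 0.01·539 = 97.61; supply price = 18 + 0.08·539 = 61.12.
ΔQ = 944.4444 − 539 = 405.4444; wedge = 97.61 − 61.12 = 36.49.
DWL = ½ × 405.4444 × 36.49 = £7397.33.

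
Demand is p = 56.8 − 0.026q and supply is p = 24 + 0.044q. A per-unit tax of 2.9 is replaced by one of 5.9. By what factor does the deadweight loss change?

Competitive equilibrium: 56.8 − 0.026q = 24 + 0.044q → q* = 468.5714, p* = 44.6171.
For a per-unit tax t: Δq = t/0.07, so DWL = ½·t·(t/0.07) = t²/0.14.
At t = 2.9: DWL = 60.071. At t = 5.9: DWL = 248.643.
Ratio = (5.9/2.9)² = 4.139.

4.139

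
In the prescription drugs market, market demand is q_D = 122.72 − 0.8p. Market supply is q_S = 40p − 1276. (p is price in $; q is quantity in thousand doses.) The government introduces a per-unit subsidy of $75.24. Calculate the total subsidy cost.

In inverse form: demand p = 153.4 − 1.25q, supply p = 31.9 + 0.025q.
Competitive equilibrium: 153.4 − 1.25q = 31.9 + 0.025q → q* = 95.29412, p* = 34.28235.
The subsidy lowers effective supply by 75.24: p = 0.025q − 43.34.
New quantity: 153.4 − 1.25q = 0.025q − 43.34 → q' = 154.30588.
Total subsidy cost = 75.24 × 154.30588 = $11609.97 thousand.

$11609.97 thousand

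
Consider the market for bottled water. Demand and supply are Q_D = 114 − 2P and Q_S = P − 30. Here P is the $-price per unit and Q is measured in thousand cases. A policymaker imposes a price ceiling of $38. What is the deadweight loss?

$75 thousand

In inverse form: demand P = 57 − 0.5Q, supply P = 30 + Q.
Competitive equilibrium: 57 − 0.5Q = 30 + Q → Q* = 18, P* = 48.
At the ceiling P = 38, quantity supplied = (38 − 30)/1 = 8.
Willingness to pay at Q' = 8: 57 − 0.5·8 = 53.
ΔQ = 18 − 8 = 10; wedge = 53 − 38 = 15.
Welfare loss = ½ × 10 × 15 = $75 thousand.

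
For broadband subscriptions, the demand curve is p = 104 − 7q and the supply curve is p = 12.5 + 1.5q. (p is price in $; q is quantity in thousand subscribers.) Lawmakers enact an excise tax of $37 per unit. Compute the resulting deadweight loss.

Competitive equilibrium: 104 − 7q = 12.5 + 1.5q → q* = 10.7647, p* = 28.6471.
With the tax, the buyer price exceeds the seller price by 37: (104 − 7q) − (12.5 + 1.5q) = 37 → q' = 6.4118.
Δq = 10.7647 − 6.4118 = 4.3529; the wedge equals the tax, 37.
Deadweight loss = ½ × 4.3529 × 37 = $80.53 thousand.

$80.53 thousand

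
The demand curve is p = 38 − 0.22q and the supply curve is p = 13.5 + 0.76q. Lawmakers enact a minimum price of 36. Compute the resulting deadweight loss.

Competitive equilibrium: 38 − 0.22q = 13.5 + 0.76q → q* = 25, p* = 32.5.
At the floor p = 36, quantity demanded = (38 − 36)/0.22 = 9.0909.
Sellers' marginal cost at q' = 9.0909: 13.5 + 0.76·9.0909 = 20.4091.
Δq = 25 − 9.0909 = 15.9091; wedge = 36 − 20.4091 = 15.5909.
The triangle = ½ × 15.9091 × 15.5909 = 124.02.

124.02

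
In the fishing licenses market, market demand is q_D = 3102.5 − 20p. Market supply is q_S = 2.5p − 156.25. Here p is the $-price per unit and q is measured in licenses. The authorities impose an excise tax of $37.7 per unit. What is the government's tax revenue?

$4601.49

In inverse form: demand p = 155.125 − 0.05q, supply p = 62.5 + 0.4q.
Competitive equilibrium: 155.125 − 0.05q = 62.5 + 0.4q → q* = 205.83333, p* = 144.83333.
With the tax, the buyer price exceeds the seller price by 37.7: (155.125 − 0.05q) − (62.5 + 0.4q) = 37.7 → q' = 122.05556.
Tax revenue = 37.7 × 122.05556 = $4601.49.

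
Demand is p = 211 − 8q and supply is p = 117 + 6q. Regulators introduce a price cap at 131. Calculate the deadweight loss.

Competitive equilibrium: 211 − 8q = 117 + 6q → q* = 6.7143, p* = 157.2857.
At the ceiling p = 131, quantity supplied = (131 − 117)/6 = 2.3333.
Willingness to pay at q' = 2.3333: 211 − 8·2.3333 = 192.3336.
Δq = 6.7143 − 2.3333 = 4.381; wedge = 192.3336 − 131 = 61.3336.
The triangle = ½ × 4.381 × 61.3336 = 134.35.

134.35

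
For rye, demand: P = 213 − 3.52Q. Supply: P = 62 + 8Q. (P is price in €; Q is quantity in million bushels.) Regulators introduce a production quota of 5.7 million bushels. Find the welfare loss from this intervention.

€316.07 million

Competitive equilibrium: 213 − 3.52Q = 62 + 8Q → Q* = 13.1076, P* = 166.8611.
At Q = 5.7: demand price = 213 − 3.52·5.7 = 192.936; supply price = 62 + 8·5.7 = 107.6.
ΔQ = 13.1076 − 5.7 = 7.4076; wedge = 192.936 − 107.6 = 85.336.
DWL = ½ × 7.4076 × 85.336 = €316.07 million.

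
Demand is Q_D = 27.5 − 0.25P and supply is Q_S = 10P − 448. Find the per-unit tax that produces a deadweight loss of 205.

41

In inverse form: demand P = 110 − 4Q, supply P = 44.8 + 0.1Q.
Competitive equilibrium: 110 − 4Q = 44.8 + 0.1Q → Q* = 15.9024, P* = 46.3902.
A tax t gives ΔQ = t/4.1 and wedge t, so DWL = t²/8.2.
t²/8.2 = 205 → t² = 1681 → t = 41.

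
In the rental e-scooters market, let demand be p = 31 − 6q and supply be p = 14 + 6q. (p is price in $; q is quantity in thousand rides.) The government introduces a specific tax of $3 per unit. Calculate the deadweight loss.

Competitive equilibrium: 31 − 6q = 14 + 6q → q* = 1.4167, p* = 22.5.
With the tax, the buyer price exceeds the seller price by 3: (31 − 6q) − (14 + 6q) = 3 → q' = 1.1667.
Δq = 1.4167 − 1.1667 = 0.25; the wedge equals the tax, 3.
Welfare loss = ½ × 0.25 × 3 = $0.375 thousand.

$0.375 thousand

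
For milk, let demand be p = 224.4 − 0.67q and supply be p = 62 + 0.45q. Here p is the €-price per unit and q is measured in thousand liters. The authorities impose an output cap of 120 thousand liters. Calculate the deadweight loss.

€350 thousand

Competitive equilibrium: 224.4 − 0.67q = 62 + 0.45q → q* = 145, p* = 127.25.
At q = 120: demand price = 224.4 − 0.67·120 = 144; supply price = 62 + 0.45·120 = 116.
Δq = 145 − 120 = 25; wedge = 144 − 116 = 28.
Welfare loss = ½ × 25 × 28 = €350 thousand.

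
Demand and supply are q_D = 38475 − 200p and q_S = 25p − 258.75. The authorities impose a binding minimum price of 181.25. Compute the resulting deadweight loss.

In inverse form: demand p = 192.375 − 0.005q, supply p = 10.35 + 0.04q.
Competitive equilibrium: 192.375 − 0.005q = 10.35 + 0.04q → q* = 4045, p* = 172.15.
At the floor p = 181.25, quantity demanded = (192.375 − 181.25)/0.005 = 2225.
Sellers' marginal cost at q' = 2225: 10.35 + 0.04·2225 = 99.35.
Δq = 4045 − 2225 = 1820; wedge = 181.25 − 99.35 = 81.9.
Deadweight loss = ½ × 1820 × 81.9 = 74529.

74529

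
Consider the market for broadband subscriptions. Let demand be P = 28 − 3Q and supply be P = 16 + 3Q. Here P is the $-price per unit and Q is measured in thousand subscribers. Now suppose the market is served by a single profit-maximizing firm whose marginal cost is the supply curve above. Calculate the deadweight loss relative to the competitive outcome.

$1.33 thousand

Competitive equilibrium: 28 − 3Q = 16 + 3Q → Q* = 2, P* = 22.
Marginal revenue: MR = 28 − 6Q. Set MR = MC: 28 − 6Q = 16 + 3Q → Q_m = 1.3333.
Price P_m = 28 − 3·1.3333 = 24.0001; MC(Q_m) = 16 + 3·1.3333 = 19.9999.
Competitive Q* = 2, so ΔQ = 0.6667; wedge = 24.0001 − 19.9999 = 4.0002.
Deadweight loss = ½ × 0.6667 × 4.0002 = $1.33 thousand.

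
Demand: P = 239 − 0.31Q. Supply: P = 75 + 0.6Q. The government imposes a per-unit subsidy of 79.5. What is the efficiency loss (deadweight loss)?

3472.66

Competitive equilibrium: 239 − 0.31Q = 75 + 0.6Q → Q* = 180.2198, P* = 183.1319.
The subsidy lowers effective supply by 79.5: P = 0.6Q − 4.5.
New quantity: 239 − 0.31Q = 0.6Q − 4.5 → Q' = 267.5824.
Overproduction ΔQ = 267.5824 − 180.2198 = 87.3626; wedge = subsidy = 79.5.
Welfare loss = ½ × 87.3626 × 79.5 = 3472.66.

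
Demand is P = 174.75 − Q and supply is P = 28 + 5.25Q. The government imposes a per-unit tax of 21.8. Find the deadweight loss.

Competitive equilibrium: 174.75 − Q = 28 + 5.25Q → Q* = 23.48, P* = 151.27.
With the tax, the buyer price exceeds the seller price by 21.8: (174.75 − Q) − (28 + 5.25Q) = 21.8 → Q' = 19.992.
ΔQ = 23.48 − 19.992 = 3.488; the wedge equals the tax, 21.8.
DWL = ½ × 3.488 × 21.8 = 38.02.

38.02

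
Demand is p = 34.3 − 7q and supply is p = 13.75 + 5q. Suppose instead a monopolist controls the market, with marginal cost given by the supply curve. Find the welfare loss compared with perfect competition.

2.39

Competitive equilibrium: 34.3 − 7q = 13.75 + 5q → q* = 1.7125, p* = 22.3125.
Marginal revenue: MR = 34.3 − 14q. Set MR = MC: 34.3 − 14q = 13.75 + 5q → q_m = 1.0816.
Price p_m = 34.3 − 7·1.0816 = 26.7288; MC(q_m) = 13.75 + 5·1.0816 = 19.158.
Competitive q* = 1.7125, so Δq = 0.6309; wedge = 26.7288 − 19.158 = 7.5708.
Deadweight loss = ½ × 0.6309 × 7.5708 = 2.39.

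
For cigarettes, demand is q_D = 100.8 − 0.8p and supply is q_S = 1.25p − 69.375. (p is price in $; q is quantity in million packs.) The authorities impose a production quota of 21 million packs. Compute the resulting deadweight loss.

$183.78 million

In inverse form: demand p = 126 − 1.25q, supply p = 55.5 + 0.8q.
Competitive equilibrium: 126 − 1.25q = 55.5 + 0.8q → q* = 34.3902, p* = 83.0122.
At q = 21: demand price = 126 − 1.25·21 = 99.75; supply price = 55.5 + 0.8·21 = 72.3.
Δq = 34.3902 − 21 = 13.3902; wedge = 99.75 − 72.3 = 27.45.
Deadweight loss = ½ × 13.3902 × 27.45 = $183.78 million.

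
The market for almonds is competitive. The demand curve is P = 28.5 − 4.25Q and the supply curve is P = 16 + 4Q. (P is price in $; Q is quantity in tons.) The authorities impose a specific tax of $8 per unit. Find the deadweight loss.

$3.88

Competitive equilibrium: 28.5 − 4.25Q = 16 + 4Q → Q* = 1.5152, P* = 22.0606.
With the tax, the buyer price exceeds the seller price by 8: (28.5 − 4.25Q) − (16 + 4Q) = 8 → Q' = 0.5455.
ΔQ = 1.5152 − 0.5455 = 0.9697; the wedge equals the tax, 8.
The triangle = ½ × 0.9697 × 8 = $3.88.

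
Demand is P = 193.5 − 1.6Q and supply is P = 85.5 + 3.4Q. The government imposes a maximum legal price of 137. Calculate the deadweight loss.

104.10

Competitive equilibrium: 193.5 − 1.6Q = 85.5 + 3.4Q → Q* = 21.6, P* = 158.94.
At the ceiling P = 137, quantity supplied = (137 − 85.5)/3.4 = 15.1471.
Willingness to pay at Q' = 15.1471: 193.5 − 1.6·15.1471 = 169.2646.
ΔQ = 21.6 − 15.1471 = 6.4529; wedge = 169.2646 − 137 = 32.2646.
The triangle = ½ × 6.4529 × 32.2646 = 104.10.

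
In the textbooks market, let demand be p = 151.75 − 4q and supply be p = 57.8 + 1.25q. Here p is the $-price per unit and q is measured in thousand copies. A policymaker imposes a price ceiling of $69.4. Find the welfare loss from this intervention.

Competitive equilibrium: 151.75 − 4q = 57.8 + 1.25q → q* = 17.8952, p* = 80.169.
At the ceiling p = 69.4, quantity supplied = (69.4 − 57.8)/1.25 = 9.28.
Willingness to pay at q' = 9.28: 151.75 − 4·9.28 = 114.63.
Δq = 17.8952 − 9.28 = 8.6152; wedge = 114.63 − 69.4 = 45.23.
Deadweight loss = ½ × 8.6152 × 45.23 = $194.83 thousand.

$194.83 thousand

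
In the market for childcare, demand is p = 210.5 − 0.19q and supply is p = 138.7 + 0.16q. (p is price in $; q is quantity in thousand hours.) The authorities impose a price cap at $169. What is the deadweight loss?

$43.51 thousand

Competitive equilibrium: 210.5 − 0.19q = 138.7 + 0.16q → q* = 205.1429, p* = 171.5229.
At the ceiling p = 169, quantity supplied = (169 − 138.7)/0.16 = 189.375.
Willingness to pay at q' = 189.375: 210.5 − 0.19·189.375 = 174.5188.
Δq = 205.1429 − 189.375 = 15.7679; wedge = 174.5188 − 169 = 5.5188.
The triangle = ½ × 15.7679 × 5.5188 = $43.51 thousand.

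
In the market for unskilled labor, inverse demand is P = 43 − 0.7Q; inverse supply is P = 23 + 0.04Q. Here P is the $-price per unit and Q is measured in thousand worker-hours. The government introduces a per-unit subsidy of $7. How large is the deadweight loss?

Competitive equilibrium: 43 − 0.7Q = 23 + 0.04Q → Q* = 27.027, P* = 24.0811.
The subsidy lowers effective supply by 7: P = 16 + 0.04Q.
New quantity: 43 − 0.7Q = 16 + 0.04Q → Q' = 36.4865.
Overproduction ΔQ = 36.4865 − 27.027 = 9.4595; wedge = subsidy = 7.
Welfare loss = ½ × 9.4595 × 7 = $33.11 thousand.

$33.11 thousand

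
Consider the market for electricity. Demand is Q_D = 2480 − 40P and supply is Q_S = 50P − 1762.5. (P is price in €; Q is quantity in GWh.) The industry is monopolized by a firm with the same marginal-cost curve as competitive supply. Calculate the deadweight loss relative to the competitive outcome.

In inverse form: demand P = 62 − 0.025Q, supply P = 35.25 + 0.02Q.
Competitive equilibrium: 62 − 0.025Q = 35.25 + 0.02Q → Q* = 594.44444, P* = 47.13889.
Marginal revenue: MR = 62 − 0.05Q. Set MR = MC: 62 − 0.05Q = 35.25 + 0.02Q → Q_m = 382.14286.
Price P_m = 62 − 0.025·382.14286 = 52.44643; MC(Q_m) = 35.25 + 0.02·382.14286 = 42.89286.
Competitive Q* = 594.44444, so ΔQ = 212.30158; wedge = 52.44643 − 42.89286 = 9.55357.
Deadweight loss = ½ × 212.30158 × 9.55357 = €1014.12.

€1014.12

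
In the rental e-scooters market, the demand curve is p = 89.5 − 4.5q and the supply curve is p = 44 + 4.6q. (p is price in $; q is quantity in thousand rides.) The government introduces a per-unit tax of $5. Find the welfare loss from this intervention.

$1.37 thousand

Competitive equilibrium: 89.5 − 4.5q = 44 + 4.6q → q* = 5, p* = 67.
With the tax, the buyer price exceeds the seller price by 5: (89.5 − 4.5q) − (44 + 4.6q) = 5 → q' = 4.4505.
Δq = 5 − 4.4505 = 0.5495; the wedge equals the tax, 5.
DWL = ½ × 0.5495 × 5 = $1.37 thousand.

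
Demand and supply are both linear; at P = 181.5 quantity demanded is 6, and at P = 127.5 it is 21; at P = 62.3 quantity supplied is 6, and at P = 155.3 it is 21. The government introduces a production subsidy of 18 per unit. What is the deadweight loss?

16.53

Demand slope = (127.5 − 181.5)/(21 − 6) = −3.6, so P = 203.1 − 3.6Q.
Supply slope = (155.3 − 62.3)/(21 − 6) = 6.2, so P = 25.1 + 6.2Q.
Competitive equilibrium: 203.1 − 3.6Q = 25.1 + 6.2Q → Q* = 18.1633, P* = 137.7122.
The subsidy lowers effective supply by 18: P = 7.1 + 6.2Q.
New quantity: 203.1 − 3.6Q = 7.1 + 6.2Q → Q' = 20.
Overproduction ΔQ = 20 − 18.1633 = 1.8367; wedge = subsidy = 18.
DWL = ½ × 1.8367 × 18 = 16.53.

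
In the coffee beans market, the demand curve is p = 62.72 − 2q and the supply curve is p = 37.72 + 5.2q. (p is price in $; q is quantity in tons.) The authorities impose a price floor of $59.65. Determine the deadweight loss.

Competitive equilibrium: 62.72 − 2q = 37.72 + 5.2q → q* = 3.4722, p* = 55.7756.
At the floor p = 59.65, quantity demanded = (62.72 − 59.65)/2 = 1.535.
Sellers' marginal cost at q' = 1.535: 37.72 + 5.2·1.535 = 45.702.
Δq = 3.4722 − 1.535 = 1.9372; wedge = 59.65 − 45.702 = 13.948.
Deadweight loss = ½ × 1.9372 × 13.948 = $13.51.

$13.51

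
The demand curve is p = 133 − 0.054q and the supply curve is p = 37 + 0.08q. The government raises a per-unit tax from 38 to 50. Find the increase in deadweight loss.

3940.30

Competitive equilibrium: 133 − 0.054q = 37 + 0.08q → q* = 716.4179, p* = 94.3134.
For a per-unit tax t: Δq = t/0.134, so DWL = ½·t·(t/0.134) = t²/0.268.
At t = 38: DWL = 5388.06. At t = 50: DWL = 9328.358.
Increase = 9328.358 − 5388.06 = 3940.30.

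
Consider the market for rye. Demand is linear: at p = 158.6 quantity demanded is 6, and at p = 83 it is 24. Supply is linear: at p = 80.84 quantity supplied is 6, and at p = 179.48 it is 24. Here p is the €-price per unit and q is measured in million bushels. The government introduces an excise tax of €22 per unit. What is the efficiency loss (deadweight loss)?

Demand slope = (83 − 158.6)/(24 − 6) = −4.2, so p = 183.8 − 4.2q.
Supply slope = (179.48 − 80.84)/(24 − 6) = 5.48, so p = 47.96 + 5.48q.
Competitive equilibrium: 183.8 − 4.2q = 47.96 + 5.48q → q* = 14.0331, p* = 124.8612.
With the tax, the buyer price exceeds the seller price by 22: (183.8 − 4.2q) − (47.96 + 5.48q) = 22 → q' = 11.7603.
Δq = 14.0331 − 11.7603 = 2.2728; the wedge equals the tax, 22.
The triangle = ½ × 2.2728 × 22 = €25 million.

€25 million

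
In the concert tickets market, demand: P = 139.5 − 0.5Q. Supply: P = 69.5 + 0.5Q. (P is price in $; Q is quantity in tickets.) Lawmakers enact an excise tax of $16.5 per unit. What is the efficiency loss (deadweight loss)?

$136.125

Competitive equilibrium: 139.5 − 0.5Q = 69.5 + 0.5Q → Q* = 70, P* = 104.5.
With the tax, the buyer price exceeds the seller price by 16.5: (139.5 − 0.5Q) − (69.5 + 0.5Q) = 16.5 → Q' = 53.5.
ΔQ = 70 − 53.5 = 16.5; the wedge equals the tax, 16.5.
Welfare loss = ½ × 16.5 × 16.5 = $136.125.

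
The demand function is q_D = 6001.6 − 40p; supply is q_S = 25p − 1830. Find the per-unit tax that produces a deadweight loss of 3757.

In inverse form: demand p = 150.04 − 0.025q, supply p = 73.2 + 0.04q.
Competitive equilibrium: 150.04 − 0.025q = 73.2 + 0.04q → q* = 1182.1538, p* = 120.4862.
A tax t gives Δq = t/0.065 and wedge t, so DWL = t²/0.13.
t²/0.13 = 3757 → t² = 488.41 → t = 22.1.

22.1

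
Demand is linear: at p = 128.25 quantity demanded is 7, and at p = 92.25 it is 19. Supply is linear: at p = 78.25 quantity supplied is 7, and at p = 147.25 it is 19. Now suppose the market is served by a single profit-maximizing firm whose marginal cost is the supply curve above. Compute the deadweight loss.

46.10

Demand slope = (92.25 − 128.25)/(19 − 7) = −3, so p = 149.25 − 3q.
Supply slope = (147.25 − 78.25)/(19 − 7) = 5.75, so p = 38 + 5.75q.
Competitive equilibrium: 149.25 − 3q = 38 + 5.75q → q* = 12.7143, p* = 111.1071.
Marginal revenue: MR = 149.25 − 6q. Set MR = MC: 149.25 − 6q = 38 + 5.75q → q_m = 9.4681.
Price p_m = 149.25 − 3·9.4681 = 120.8457; MC(q_m) = 38 + 5.75·9.4681 = 92.4416.
Competitive q* = 12.7143, so Δq = 3.2462; wedge = 120.8457 − 92.4416 = 28.4041.
The triangle = ½ × 3.2462 × 28.4041 = 46.10.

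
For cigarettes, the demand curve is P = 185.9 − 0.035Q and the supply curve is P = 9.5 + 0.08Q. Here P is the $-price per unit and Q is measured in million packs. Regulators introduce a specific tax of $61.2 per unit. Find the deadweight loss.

$16284.52 million

Competitive equilibrium: 185.9 − 0.035Q = 9.5 + 0.08Q → Q* = 1533.913, P* = 132.213.
With the tax, the buyer price exceeds the seller price by 61.2: (185.9 − 0.035Q) − (9.5 + 0.08Q) = 61.2 → Q' = 1001.7391.
ΔQ = 1533.913 − 1001.7391 = 532.1739; the wedge equals the tax, 61.2.
Deadweight loss = ½ × 532.1739 × 61.2 = $16284.52 million.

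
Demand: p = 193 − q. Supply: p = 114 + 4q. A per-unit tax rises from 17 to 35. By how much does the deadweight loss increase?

93.60

Competitive equilibrium: 193 − q = 114 + 4q → q* = 15.8, p* = 177.2.
For a per-unit tax t: Δq = t/5, so DWL = ½·t·(t/5) = t²/10.
At t = 17: DWL = 28.9. At t = 35: DWL = 122.5.
Increase = 122.5 − 28.9 = 93.60.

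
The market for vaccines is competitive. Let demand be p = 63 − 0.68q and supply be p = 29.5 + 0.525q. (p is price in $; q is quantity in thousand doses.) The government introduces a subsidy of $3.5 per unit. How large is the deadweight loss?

Competitive equilibrium: 63 − 0.68q = 29.5 + 0.525q → q* = 27.8008, p* = 44.0954.
The subsidy lowers effective supply by 3.5: p = 26 + 0.525q.
New quantity: 63 − 0.68q = 26 + 0.525q → q' = 30.7054.
Overproduction Δq = 30.7054 − 27.8008 = 2.9046; wedge = subsidy = 3.5.
Welfare loss = ½ × 2.9046 × 3.5 = $5.08 thousand.

$5.08 thousand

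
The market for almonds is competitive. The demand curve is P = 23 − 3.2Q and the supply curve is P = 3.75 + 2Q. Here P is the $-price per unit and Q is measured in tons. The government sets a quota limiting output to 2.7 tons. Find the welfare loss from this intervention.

Competitive equilibrium: 23 − 3.2Q = 3.75 + 2Q → Q* = 3.7019, P* = 11.1538.
At Q = 2.7: demand price = 23 − 3.2·2.7 = 14.36; supply price = 3.75 + 2·2.7 = 9.15.
ΔQ = 3.7019 − 2.7 = 1.0019; wedge = 14.36 − 9.15 = 5.21.
Welfare loss = ½ × 1.0019 × 5.21 = $2.61.

$2.61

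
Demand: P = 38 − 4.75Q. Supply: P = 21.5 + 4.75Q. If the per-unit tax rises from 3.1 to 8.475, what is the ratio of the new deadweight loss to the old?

7.474

Competitive equilibrium: 38 − 4.75Q = 21.5 + 4.75Q → Q* = 1.7368, P* = 29.75.
For a per-unit tax t: ΔQ = t/9.5, so DWL = ½·t·(t/9.5) = t²/19.
At t = 3.1: DWL = 0.506. At t = 8.475: DWL = 3.780.
Ratio = (8.475/3.1)² = 7.474.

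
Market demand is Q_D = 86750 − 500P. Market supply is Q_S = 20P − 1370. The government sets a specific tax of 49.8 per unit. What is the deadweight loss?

23846.54

In inverse form: demand P = 173.5 − 0.002Q, supply P = 68.5 + 0.05Q.
Competitive equilibrium: 173.5 − 0.002Q = 68.5 + 0.05Q → Q* = 2019.2308, P* = 169.4615.
With the tax, the buyer price exceeds the seller price by 49.8: (173.5 − 0.002Q) − (68.5 + 0.05Q) = 49.8 → Q' = 1061.5385.
ΔQ = 2019.2308 − 1061.5385 = 957.6923; the wedge equals the tax, 49.8.
DWL = ½ × 957.6923 × 49.8 = 23846.54.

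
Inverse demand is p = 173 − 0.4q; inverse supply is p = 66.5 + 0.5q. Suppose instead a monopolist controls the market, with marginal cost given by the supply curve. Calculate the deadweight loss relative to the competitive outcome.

596.57

Competitive equilibrium: 173 − 0.4q = 66.5 + 0.5q → q* = 118.3333, p* = 125.6667.
Marginal revenue: MR = 173 − 0.8q. Set MR = MC: 173 − 0.8q = 66.5 + 0.5q → q_m = 81.9231.
Price p_m = 173 − 0.4·81.9231 = 140.2308; MC(q_m) = 66.5 + 0.5·81.9231 = 107.4616.
Competitive q* = 118.3333, so Δq = 36.4102; wedge = 140.2308 − 107.4616 = 32.7692.
Deadweight loss = ½ × 36.4102 × 32.7692 = 596.57.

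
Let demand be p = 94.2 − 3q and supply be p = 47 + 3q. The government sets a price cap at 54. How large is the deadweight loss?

Competitive equilibrium: 94.2 − 3q = 47 + 3q → q* = 7.8667, p* = 70.6.
At the ceiling p = 54, quantity supplied = (54 − 47)/3 = 2.3333.
Willingness to pay at q' = 2.3333: 94.2 − 3·2.3333 = 87.2001.
Δq = 7.8667 − 2.3333 = 5.5334; wedge = 87.2001 − 54 = 33.2001.
DWL = ½ × 5.5334 × 33.2001 = 91.85.

91.85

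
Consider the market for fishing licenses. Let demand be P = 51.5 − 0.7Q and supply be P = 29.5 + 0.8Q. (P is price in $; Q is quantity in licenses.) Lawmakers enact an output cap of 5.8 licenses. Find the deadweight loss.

Competitive equilibrium: 51.5 − 0.7Q = 29.5 + 0.8Q → Q* = 14.6667, P* = 41.2333.
At Q = 5.8: demand price = 51.5 − 0.7·5.8 = 47.44; supply price = 29.5 + 0.8·5.8 = 34.14.
ΔQ = 14.6667 − 5.8 = 8.8667; wedge = 47.44 − 34.14 = 13.3.
Welfare loss = ½ × 8.8667 × 13.3 = $58.96.

$58.96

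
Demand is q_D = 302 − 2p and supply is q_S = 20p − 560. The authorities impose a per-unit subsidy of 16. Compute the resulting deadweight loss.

232.73

In inverse form: demand p = 151 − 0.5q, supply p = 28 + 0.05q.
Competitive equilibrium: 151 − 0.5q = 28 + 0.05q → q* = 223.6364, p* = 39.1818.
The subsidy lowers effective supply by 16: p = 12 + 0.05q.
New quantity: 151 − 0.5q = 12 + 0.05q → q' = 252.7273.
Overproduction Δq = 252.7273 − 223.6364 = 29.0909; wedge = subsidy = 16.
Welfare loss = ½ × 29.0909 × 16 = 232.73.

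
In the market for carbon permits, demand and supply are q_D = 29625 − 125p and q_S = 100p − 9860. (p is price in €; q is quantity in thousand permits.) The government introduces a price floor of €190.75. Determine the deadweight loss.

In inverse form: demand p = 237 − 0.008q, supply p = 98.6 + 0.01q.
Competitive equilibrium: 237 − 0.008q = 98.6 + 0.01q → q* = 7688.8889, p* = 175.4889.
At the floor p = 190.75, quantity demanded = (237 − 190.75)/0.008 = 5781.25.
Sellers' marginal cost at q' = 5781.25: 98.6 + 0.01·5781.25 = 156.4125.
Δq = 7688.8889 − 5781.25 = 1907.6389; wedge = 190.75 − 156.4125 = 34.3375.
Deadweight loss = ½ × 1907.6389 × 34.3375 = €32751.78 thousand.

€32751.78 thousand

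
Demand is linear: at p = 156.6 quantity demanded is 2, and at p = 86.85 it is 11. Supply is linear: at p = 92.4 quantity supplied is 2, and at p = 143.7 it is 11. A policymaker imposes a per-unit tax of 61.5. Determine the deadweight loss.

140.60

Demand slope = (86.85 − 156.6)/(11 − 2) = −7.75, so p = 172.1 − 7.75q.
Supply slope = (143.7 − 92.4)/(11 − 2) = 5.7, so p = 81 + 5.7q.
Competitive equilibrium: 172.1 − 7.75q = 81 + 5.7q → q* = 6.7732, p* = 119.6074.
With the tax, the buyer price exceeds the seller price by 61.5: (172.1 − 7.75q) − (81 + 5.7q) = 61.5 → q' = 2.2007.
Δq = 6.7732 − 2.2007 = 4.5725; the wedge equals the tax, 61.5.
Welfare loss = ½ × 4.5725 × 61.5 = 140.60.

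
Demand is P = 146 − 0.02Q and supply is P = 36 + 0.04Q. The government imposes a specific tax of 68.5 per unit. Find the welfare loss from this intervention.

39102.08

Competitive equilibrium: 146 − 0.02Q = 36 + 0.04Q → Q* = 1833.3333, P* = 109.3333.
With the tax, the buyer price exceeds the seller price by 68.5: (146 − 0.02Q) − (36 + 0.04Q) = 68.5 → Q' = 691.6667.
ΔQ = 1833.3333 − 691.6667 = 1141.6666; the wedge equals the tax, 68.5.
DWL = ½ × 1141.6666 × 68.5 = 39102.08.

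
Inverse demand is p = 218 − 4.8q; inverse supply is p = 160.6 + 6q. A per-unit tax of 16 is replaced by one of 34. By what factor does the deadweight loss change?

Competitive equilibrium: 218 − 4.8q = 160.6 + 6q → q* = 5.3148, p* = 192.4889.
For a per-unit tax t: Δq = t/10.8, so DWL = ½·t·(t/10.8) = t²/21.6.
At t = 16: DWL = 11.852. At t = 34: DWL = 53.519.
Ratio = (34/16)² = 4.516.

4.516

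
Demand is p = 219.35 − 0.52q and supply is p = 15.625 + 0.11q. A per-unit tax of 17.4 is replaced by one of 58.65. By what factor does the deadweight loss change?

Competitive equilibrium: 219.35 − 0.52q = 15.625 + 0.11q → q* = 323.373, p* = 51.196.
For a per-unit tax t: Δq = t/0.63, so DWL = ½·t·(t/0.63) = t²/1.26.
At t = 17.4: DWL = 240.286. At t = 58.65: DWL = 2730.018.
Ratio = (58.65/17.4)² = 11.362.

11.362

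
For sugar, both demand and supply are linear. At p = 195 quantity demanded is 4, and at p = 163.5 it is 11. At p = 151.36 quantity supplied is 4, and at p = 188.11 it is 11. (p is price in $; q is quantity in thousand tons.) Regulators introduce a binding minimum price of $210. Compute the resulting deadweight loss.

Demand slope = (163.5 − 195)/(11 − 4) = −4.5, so p = 213 − 4.5q.
Supply slope = (188.11 − 151.36)/(11 − 4) = 5.25, so p = 130.36 + 5.25q.
Competitive equilibrium: 213 − 4.5q = 130.36 + 5.25q → q* = 8.4759, p* = 174.8585.
At the floor p = 210, quantity demanded = (213 − 210)/4.5 = 0.6667.
Sellers' marginal cost at q' = 0.6667: 130.36 + 5.25·0.6667 = 133.8602.
Δq = 8.4759 − 0.6667 = 7.8092; wedge = 210 − 133.8602 = 76.1398.
The triangle = ½ × 7.8092 × 76.1398 = $297.30 thousand.

$297.30 thousand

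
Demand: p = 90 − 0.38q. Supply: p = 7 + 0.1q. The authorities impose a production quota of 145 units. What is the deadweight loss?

187.04

Competitive equilibrium: 90 − 0.38q = 7 + 0.1q → q* = 172.9167, p* = 24.2917.
At q = 145: demand price = 90 − 0.38·145 = 34.9; supply price = 7 + 0.1·145 = 21.5.
Δq = 172.9167 − 145 = 27.9167; wedge = 34.9 − 21.5 = 13.4.
The triangle = ½ × 27.9167 × 13.4 = 187.04.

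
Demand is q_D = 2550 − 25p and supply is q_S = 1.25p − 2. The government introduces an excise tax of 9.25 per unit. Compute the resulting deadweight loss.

50.93

In inverse form: demand p = 102 − 0.04q, supply p = 1.6 + 0.8q.
Competitive equilibrium: 102 − 0.04q = 1.6 + 0.8q → q* = 119.5238, p* = 97.219.
With the tax, the buyer price exceeds the seller price by 9.25: (102 − 0.04q) − (1.6 + 0.8q) = 9.25 → q' = 108.5119.
Δq = 119.5238 − 108.5119 = 11.0119; the wedge equals the tax, 9.25.
The triangle = ½ × 11.0119 × 9.25 = 50.93.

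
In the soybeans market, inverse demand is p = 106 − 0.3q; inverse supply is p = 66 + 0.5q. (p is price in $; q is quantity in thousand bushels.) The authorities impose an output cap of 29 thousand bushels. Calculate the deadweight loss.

$176.40 thousand

Competitive equilibrium: 106 − 0.3q = 66 + 0.5q → q* = 50, p* = 91.
At q = 29: demand price = 106 − 0.3·29 = 97.3; supply price = 66 + 0.5·29 = 80.5.
Δq = 50 − 29 = 21; wedge = 97.3 − 80.5 = 16.8.
DWL = ½ × 21 × 16.8 = $176.40 thousand.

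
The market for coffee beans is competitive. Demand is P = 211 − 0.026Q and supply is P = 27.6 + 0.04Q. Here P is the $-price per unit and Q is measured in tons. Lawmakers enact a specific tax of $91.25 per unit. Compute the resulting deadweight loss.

$63080.02

Competitive equilibrium: 211 − 0.026Q = 27.6 + 0.04Q → Q* = 2778.7879, P* = 138.7515.
With the tax, the buyer price exceeds the seller price by 91.25: (211 − 0.026Q) − (27.6 + 0.04Q) = 91.25 → Q' = 1396.2121.
ΔQ = 2778.7879 − 1396.2121 = 1382.5758; the wedge equals the tax, 91.25.
DWL = ½ × 1382.5758 × 91.25 = $63080.02.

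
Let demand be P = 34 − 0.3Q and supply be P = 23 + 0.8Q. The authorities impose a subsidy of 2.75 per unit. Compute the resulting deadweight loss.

Competitive equilibrium: 34 − 0.3Q = 23 + 0.8Q → Q* = 10, P* = 31.
The subsidy lowers effective supply by 2.75: P = 20.25 + 0.8Q.
New quantity: 34 − 0.3Q = 20.25 + 0.8Q → Q' = 12.5.
Overproduction ΔQ = 12.5 − 10 = 2.5; wedge = subsidy = 2.75.
The triangle = ½ × 2.5 × 2.75 = 3.44.

3.44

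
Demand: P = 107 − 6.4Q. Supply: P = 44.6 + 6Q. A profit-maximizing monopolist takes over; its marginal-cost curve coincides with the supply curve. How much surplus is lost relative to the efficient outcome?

18.20

Competitive equilibrium: 107 − 6.4Q = 44.6 + 6Q → Q* = 5.0323, P* = 74.7935.
Marginal revenue: MR = 107 − 12.8Q. Set MR = MC: 107 − 12.8Q = 44.6 + 6Q → Q_m = 3.3191.
Price P_m = 107 − 6.4·3.3191 = 85.7578; MC(Q_m) = 44.6 + 6·3.3191 = 64.5146.
Competitive Q* = 5.0323, so ΔQ = 1.7132; wedge = 85.7578 − 64.5146 = 21.2432.
The triangle = ½ × 1.7132 × 21.2432 = 18.20.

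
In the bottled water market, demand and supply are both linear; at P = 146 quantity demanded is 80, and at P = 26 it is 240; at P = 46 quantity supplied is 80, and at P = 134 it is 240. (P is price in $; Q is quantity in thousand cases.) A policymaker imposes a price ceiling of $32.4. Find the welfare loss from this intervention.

Demand slope = (26 − 146)/(240 − 80) = −0.75, so P = 206 − 0.75Q.
Supply slope = (134 − 46)/(240 − 80) = 0.55, so P = 2 + 0.55Q.
Competitive equilibrium: 206 − 0.75Q = 2 + 0.55Q → Q* = 156.9231, P* = 88.3077.
At the ceiling P = 32.4, quantity supplied = (32.4 − 2)/0.55 = 55.2727.
Willingness to pay at Q' = 55.2727: 206 − 0.75·55.2727 = 164.5455.
ΔQ = 156.9231 − 55.2727 = 101.6504; wedge = 164.5455 − 32.4 = 132.1455.
Welfare loss = ½ × 101.6504 × 132.1455 = $6716.32 thousand.

$6716.32 thousand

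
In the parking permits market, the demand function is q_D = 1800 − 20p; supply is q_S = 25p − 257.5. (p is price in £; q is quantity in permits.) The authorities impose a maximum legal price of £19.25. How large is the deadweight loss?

£19709.40

In inverse form: demand p = 90 − 0.05q, supply p = 10.3 + 0.04q.
Competitive equilibrium: 90 − 0.05q = 10.3 + 0.04q → q* = 885.5556, p* = 45.7222.
At the ceiling p = 19.25, quantity supplied = (19.25 − 10.3)/0.04 = 223.75.
Willingness to pay at q' = 223.75: 90 − 0.05·223.75 = 78.8125.
Δq = 885.5556 − 223.75 = 661.8056; wedge = 78.8125 − 19.25 = 59.5625.
Deadweight loss = ½ × 661.8056 × 59.5625 = £19709.40.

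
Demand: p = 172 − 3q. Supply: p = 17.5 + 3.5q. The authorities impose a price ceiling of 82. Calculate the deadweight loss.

92.70

Competitive equilibrium: 172 − 3q = 17.5 + 3.5q → q* = 23.7692, p* = 100.6923.
At the ceiling p = 82, quantity supplied = (82 − 17.5)/3.5 = 18.4286.
Willingness to pay at q' = 18.4286: 172 − 3·18.4286 = 116.7142.
Δq = 23.7692 − 18.4286 = 5.3406; wedge = 116.7142 − 82 = 34.7142.
Welfare loss = ½ × 5.3406 × 34.7142 = 92.70.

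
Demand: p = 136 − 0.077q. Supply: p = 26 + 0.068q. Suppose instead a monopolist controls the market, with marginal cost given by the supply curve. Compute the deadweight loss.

Competitive equilibrium: 136 − 0.077q = 26 + 0.068q → q* = 758.62069, p* = 77.58621.
Marginal revenue: MR = 136 − 0.154q. Set MR = MC: 136 − 0.154q = 26 + 0.068q → q_m = 495.4955.
Price p_m = 136 − 0.077·495.4955 = 97.84685; MC(q_m) = 26 + 0.068·495.4955 = 59.69369.
Competitive q* = 758.62069, so Δq = 263.12519; wedge = 97.84685 − 59.69369 = 38.15316.
DWL = ½ × 263.12519 × 38.15316 = 5019.53.

5019.53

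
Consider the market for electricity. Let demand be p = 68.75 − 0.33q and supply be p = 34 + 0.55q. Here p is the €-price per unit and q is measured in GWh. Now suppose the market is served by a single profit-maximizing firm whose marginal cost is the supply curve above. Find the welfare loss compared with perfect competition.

€51.03

Competitive equilibrium: 68.75 − 0.33q = 34 + 0.55q → q* = 39.4886, p* = 55.7188.
Marginal revenue: MR = 68.75 − 0.66q. Set MR = MC: 68.75 − 0.66q = 34 + 0.55q → q_m = 28.719.
Price p_m = 68.75 − 0.33·28.719 = 59.2727; MC(q_m) = 34 + 0.55·28.719 = 49.7955.
Competitive q* = 39.4886, so Δq = 10.7696; wedge = 59.2727 − 49.7955 = 9.4772.
The triangle = ½ × 10.7696 × 9.4772 = €51.03.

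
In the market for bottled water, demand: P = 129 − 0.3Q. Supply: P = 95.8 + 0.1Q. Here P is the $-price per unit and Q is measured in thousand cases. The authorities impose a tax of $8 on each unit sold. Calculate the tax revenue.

$504 thousand

Competitive equilibrium: 129 − 0.3Q = 95.8 + 0.1Q → Q* = 83, P* = 104.1.
With the tax, the buyer price exceeds the seller price by 8: (129 − 0.3Q) − (95.8 + 0.1Q) = 8 → Q' = 63.
Tax revenue = 8 × 63 = $504 thousand.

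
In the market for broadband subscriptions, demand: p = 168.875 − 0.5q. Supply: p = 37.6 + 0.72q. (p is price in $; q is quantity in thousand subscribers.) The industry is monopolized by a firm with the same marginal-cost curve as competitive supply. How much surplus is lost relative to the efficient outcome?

Competitive equilibrium: 168.875 − 0.5q = 37.6 + 0.72q → q* = 107.6025, p* = 115.0738.
Marginal revenue: MR = 168.875 − q. Set MR = MC: 168.875 − q = 37.6 + 0.72q → q_m = 76.3227.
Price p_m = 168.875 − 0.5·76.3227 = 130.7137; MC(q_m) = 37.6 + 0.72·76.3227 = 92.5523.
Competitive q* = 107.6025, so Δq = 31.2798; wedge = 130.7137 − 92.5523 = 38.1614.
Welfare loss = ½ × 31.2798 × 38.1614 = $596.84 thousand.

$596.84 thousand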